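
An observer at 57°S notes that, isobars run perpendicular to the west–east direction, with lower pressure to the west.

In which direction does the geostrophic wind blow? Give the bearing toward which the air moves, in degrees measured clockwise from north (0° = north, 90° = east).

180°

The pressure-gradient force points toward the west (bearing 270°).
Geostrophic balance: in the Southern Hemisphere the Coriolis force deflects motion to the left, so the geostrophic wind blows 90° to the left of the pressure-gradient force (low pressure on the right).
Rotating 270° by 90° counterclockwise gives 180° — the wind blows toward the south.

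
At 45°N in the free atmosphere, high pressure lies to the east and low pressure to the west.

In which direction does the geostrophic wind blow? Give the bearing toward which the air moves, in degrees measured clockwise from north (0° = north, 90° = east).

000°

The pressure-gradient force points toward the west (bearing 270°).
Geostrophic balance: in the Northern Hemisphere the Coriolis force deflects motion to the right, so the geostrophic wind blows 90° to the right of the pressure-gradient force (low pressure on the left).
Rotating 270° by 90° clockwise gives 000° — the wind blows toward the north.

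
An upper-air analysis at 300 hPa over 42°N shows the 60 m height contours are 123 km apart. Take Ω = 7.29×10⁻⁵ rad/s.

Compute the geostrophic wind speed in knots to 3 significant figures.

95.3 knots

Coriolis parameter at 42°N:
f = 2Ω sin φ = 2 × 7.29×10⁻⁵ × sin 42° = 9.76×10⁻⁵ s⁻¹
Height gradient: |∂Z/∂n| = 60 m / 123000 m = 4.88×10⁻⁴
On a pressure surface, geostrophic balance gives V_g = (g/f)|∂Z/∂n|:
V_g = 9.81 × 4.88×10⁻⁴ / 9.76×10⁻⁵ = 49.1 m/s
Converting: 49.1 m/s × 1.944 = 95.3 knots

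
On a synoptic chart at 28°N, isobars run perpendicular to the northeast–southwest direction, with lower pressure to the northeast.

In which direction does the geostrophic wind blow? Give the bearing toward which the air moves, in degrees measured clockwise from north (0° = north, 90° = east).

135°

The pressure-gradient force points toward the northeast (bearing 045°).
Geostrophic balance: in the Northern Hemisphere the Coriolis force deflects motion to the right, so the geostrophic wind blows 90° to the right of the pressure-gradient force (low pressure on the left).
Rotating 045° by 90° clockwise gives 135° — the wind blows toward the southeast.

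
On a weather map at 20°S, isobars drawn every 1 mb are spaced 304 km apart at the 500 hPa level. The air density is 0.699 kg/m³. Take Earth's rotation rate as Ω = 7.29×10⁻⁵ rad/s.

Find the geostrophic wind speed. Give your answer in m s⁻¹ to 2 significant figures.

9.4 m s⁻¹

Coriolis parameter at 20°S:
f = 2Ω sin φ = 2 × 7.29×10⁻⁵ × sin 20° = 4.99×10⁻⁵ s⁻¹
Pressure gradient: |∂P/∂n| = 100 Pa / 304000 m = 3.29×10⁻⁴ Pa/m
Geostrophic balance (pressure-gradient force = Coriolis force):
V_g = (1/(fρ)) |∂P/∂n| = 3.29×10⁻⁴ / (4.99×10⁻⁵ × 0.699) = 9.44 m/s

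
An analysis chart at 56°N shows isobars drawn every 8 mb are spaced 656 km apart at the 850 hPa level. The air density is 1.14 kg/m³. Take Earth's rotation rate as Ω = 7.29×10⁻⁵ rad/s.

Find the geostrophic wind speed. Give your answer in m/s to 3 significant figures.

Coriolis parameter at 56°N:
f = 2Ω sin φ = 2 × 7.29×10⁻⁵ × sin 56° = 1.21×10⁻⁴ s⁻¹
Pressure gradient: |∂P/∂n| = 800 Pa / 656000 m = 1.22×10⁻³ Pa/m
Geostrophic balance (pressure-gradient force = Coriolis force):
V_g = (1/(fρ)) |∂P/∂n| = 1.22×10⁻³ / (1.21×10⁻⁴ × 1.14) = 8.85 m/s

8.85 m/s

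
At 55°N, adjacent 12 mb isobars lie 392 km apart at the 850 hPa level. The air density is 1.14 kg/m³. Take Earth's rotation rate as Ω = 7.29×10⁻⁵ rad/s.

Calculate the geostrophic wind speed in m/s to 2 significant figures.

22 m/s

Coriolis parameter at 55°N:
f = 2Ω sin φ = 2 × 7.29×10⁻⁵ × sin 55° = 1.19×10⁻⁴ s⁻¹
Pressure gradient: |∂P/∂n| = 1200 Pa / 392000 m = 3.06×10⁻³ Pa/m
Geostrophic balance (pressure-gradient force = Coriolis force):
V_g = (1/(fρ)) |∂P/∂n| = 3.06×10⁻³ / (1.19×10⁻⁴ × 1.14) = 22.5 m/s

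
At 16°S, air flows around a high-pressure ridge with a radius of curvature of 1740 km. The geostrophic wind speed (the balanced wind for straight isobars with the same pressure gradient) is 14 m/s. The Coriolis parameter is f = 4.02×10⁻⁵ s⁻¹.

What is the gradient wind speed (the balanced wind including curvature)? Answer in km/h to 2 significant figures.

70 km/h

Around a high, pressure-gradient force acts outward with centrifugal, so Coriolis balances both:
fV = (1/ρ)|∂P/∂n| + V²/R  →  V² − fR·V + fR·V_g = 0
With fR = 4.02×10⁻⁵ × 1740×10³ m = 69.9 m/s:
V = [fR − √((fR)² − 4 fR V_g)]/2 = [69.9 − √(69.9² − 4×69.9×14)]/2 = 19.4 m/s
Supergeostrophic (V > V_g = 14 m/s), as expected around a high.
Converting: 19.4 m/s × 3.6 = 70 km/h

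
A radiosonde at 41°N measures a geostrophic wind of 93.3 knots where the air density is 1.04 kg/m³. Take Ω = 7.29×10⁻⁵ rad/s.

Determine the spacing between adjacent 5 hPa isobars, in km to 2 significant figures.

Coriolis parameter at 41°N:
f = 2Ω sin φ = 2 × 7.29×10⁻⁵ × sin 41° = 9.57×10⁻⁵ s⁻¹
Wind speed in SI: 93.3 knots = 48.0 m/s
Geostrophic balance rearranged: |∂P/∂n| = f ρ V_g
|∂P/∂n| = 9.57×10⁻⁵ × 1.04 × 48.0 = 4.77×10⁻³ Pa/m
Isobar spacing: Δn = ΔP/|∂P/∂n| = 500 Pa / 4.77×10⁻³ Pa/m = 104717 m ≈ 100 km

100 km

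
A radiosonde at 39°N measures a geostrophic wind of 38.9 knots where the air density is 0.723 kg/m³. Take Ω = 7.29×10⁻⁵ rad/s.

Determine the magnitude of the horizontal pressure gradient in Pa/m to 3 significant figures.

Coriolis parameter at 39°N:
f = 2Ω sin φ = 2 × 7.29×10⁻⁵ × sin 39° = 9.18×10⁻⁵ s⁻¹
Wind speed in SI: 38.9 knots = 20.0 m/s
Geostrophic balance rearranged: |∂P/∂n| = f ρ V_g
|∂P/∂n| = 9.18×10⁻⁵ × 0.723 × 20.0 = 1.33×10⁻³ Pa/m

1.33×10⁻³ Pa/m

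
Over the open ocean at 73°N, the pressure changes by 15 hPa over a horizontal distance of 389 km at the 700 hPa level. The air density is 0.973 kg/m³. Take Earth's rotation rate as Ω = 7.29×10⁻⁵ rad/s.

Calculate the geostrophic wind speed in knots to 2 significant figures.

55 knots

Coriolis parameter at 73°N:
f = 2Ω sin φ = 2 × 7.29×10⁻⁵ × sin 73° = 1.39×10⁻⁴ s⁻¹
Pressure gradient: |∂P/∂n| = 1500 Pa / 389000 m = 3.86×10⁻³ Pa/m
Geostrophic balance (pressure-gradient force = Coriolis force):
V_g = (1/(fρ)) |∂P/∂n| = 3.86×10⁻³ / (1.39×10⁻⁴ × 0.973) = 28.4 m/s
Converting: 28.4 m/s × 1.944 = 55 knots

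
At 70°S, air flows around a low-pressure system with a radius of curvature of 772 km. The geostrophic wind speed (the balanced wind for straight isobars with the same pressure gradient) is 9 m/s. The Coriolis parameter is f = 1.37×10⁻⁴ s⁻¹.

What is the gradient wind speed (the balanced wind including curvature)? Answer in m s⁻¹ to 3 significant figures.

8.34 m s⁻¹

Around a low, centrifugal force acts outward with Coriolis, so pressure-gradient force balances both:
(1/ρ)|∂P/∂n| = fV + V²/R  →  V² + fR·V − fR·V_g = 0
With fR = 1.37×10⁻⁴ × 772×10³ m = 106 m/s:
V = [−fR + √((fR)² + 4 fR V_g)]/2 = [−106 + √(106² + 4×106×9)]/2 = 8.34 m/s
Subgeostrophic (V < V_g = 9 m/s), as expected around a low.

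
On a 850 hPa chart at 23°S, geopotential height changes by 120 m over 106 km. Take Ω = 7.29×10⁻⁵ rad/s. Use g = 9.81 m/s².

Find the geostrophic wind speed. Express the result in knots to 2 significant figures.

Coriolis parameter at 23°S:
f = 2Ω sin φ = 2 × 7.29×10⁻⁵ × sin 23° = 5.70×10⁻⁵ s⁻¹
Height gradient: |∂Z/∂n| = 120 m / 106000 m = 1.13×10⁻³
On a pressure surface, geostrophic balance gives V_g = (g/f)|∂Z/∂n|:
V_g = 9.81 × 1.13×10⁻³ / 5.70×10⁻⁵ = 195 m/s
Converting: 195 m/s × 1.944 = 380 knots

380 knots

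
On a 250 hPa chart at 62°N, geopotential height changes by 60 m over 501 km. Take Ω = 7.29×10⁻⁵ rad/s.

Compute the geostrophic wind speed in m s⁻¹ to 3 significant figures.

9.13 m s⁻¹

Coriolis parameter at 62°N:
f = 2Ω sin φ = 2 × 7.29×10⁻⁵ × sin 62° = 1.29×10⁻⁴ s⁻¹
Height gradient: |∂Z/∂n| = 60 m / 501000 m = 1.20×10⁻⁴
On a pressure surface, geostrophic balance gives V_g = (g/f)|∂Z/∂n|:
V_g = 9.81 × 1.20×10⁻⁴ / 1.29×10⁻⁴ = 9.13 m/s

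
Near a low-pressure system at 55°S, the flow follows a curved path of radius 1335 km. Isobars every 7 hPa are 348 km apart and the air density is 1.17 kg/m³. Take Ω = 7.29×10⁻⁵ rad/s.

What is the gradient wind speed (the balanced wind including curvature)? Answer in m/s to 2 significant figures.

13 m/s

Coriolis parameter at 55°S:
f = 2Ω sin φ = 2 × 7.29×10⁻⁵ × sin 55° = 1.19×10⁻⁴ s⁻¹
Pressure gradient: |∂P/∂n| = 700 Pa / 348000 m = 2.01×10⁻³ Pa/m
Geostrophic speed: V_g = |∂P/∂n|/(fρ) = 2.01×10⁻³/(1.19×10⁻⁴ × 1.17) = 14.4 m/s
Around a low, centrifugal force acts outward with Coriolis, so pressure-gradient force balances both:
(1/ρ)|∂P/∂n| = fV + V²/R  →  V² + fR·V − fR·V_g = 0
With fR = 1.19×10⁻⁴ × 1335×10³ m = 159 m/s:
V = [−fR + √((fR)² + 4 fR V_g)]/2 = [−159 + √(159² + 4×159×14.4)]/2 = 13.3 m/s
Subgeostrophic (V < V_g = 14.4 m/s), as expected around a low.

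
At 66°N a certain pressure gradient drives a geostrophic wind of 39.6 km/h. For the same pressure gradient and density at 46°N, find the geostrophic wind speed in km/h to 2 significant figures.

With the same pressure gradient and density, V_g ∝ 1/f ∝ 1/sin φ.
V₂ = V₁ · sin φ₁ / sin φ₂ = 39.6 × sin 66° / sin 46°
V₂ = 39.6 × 0.9135/0.7193 = 50 km/h

50 km/h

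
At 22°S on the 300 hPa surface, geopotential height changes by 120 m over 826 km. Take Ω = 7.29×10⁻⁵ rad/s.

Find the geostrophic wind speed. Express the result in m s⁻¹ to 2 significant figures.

Coriolis parameter at 22°S:
f = 2Ω sin φ = 2 × 7.29×10⁻⁵ × sin 22° = 5.46×10⁻⁵ s⁻¹
Height gradient: |∂Z/∂n| = 120 m / 826000 m = 1.45×10⁻⁴
On a pressure surface, geostrophic balance gives V_g = (g/f)|∂Z/∂n|:
V_g = 9.81 × 1.45×10⁻⁴ / 5.46×10⁻⁵ = 26.1 m/s

26 m s⁻¹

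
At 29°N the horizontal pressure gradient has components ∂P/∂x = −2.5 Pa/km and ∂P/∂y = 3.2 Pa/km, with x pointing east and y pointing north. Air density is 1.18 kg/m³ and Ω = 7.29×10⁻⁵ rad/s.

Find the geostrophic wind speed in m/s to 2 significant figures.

49 m/s

Coriolis parameter at 29°N:
f = 2Ω sin φ = 2 × 7.29×10⁻⁵ × sin 29° = 7.07×10⁻⁵ s⁻¹
Component geostrophic relations (x east, y north):
u_g = −(1/(fρ)) ∂P/∂y,  v_g = (1/(fρ)) ∂P/∂x
u_g = −(3.2×10⁻³)/(7.07×10⁻⁵ × 1.18) = −38.4 m/s;  v_g = (−2.5×10⁻³)/(7.07×10⁻⁵ × 1.18) = −30.0 m/s
|V_g| = √(u_g² + v_g²) = 48.7 m/s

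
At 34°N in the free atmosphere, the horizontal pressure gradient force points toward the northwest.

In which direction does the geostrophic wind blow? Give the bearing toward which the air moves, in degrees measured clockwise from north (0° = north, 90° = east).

045°

The pressure-gradient force points toward the northwest (bearing 315°).
Geostrophic balance: in the Northern Hemisphere the Coriolis force deflects motion to the right, so the geostrophic wind blows 90° to the right of the pressure-gradient force (low pressure on the left).
Rotating 315° by 90° clockwise gives 045° — the wind blows toward the northeast.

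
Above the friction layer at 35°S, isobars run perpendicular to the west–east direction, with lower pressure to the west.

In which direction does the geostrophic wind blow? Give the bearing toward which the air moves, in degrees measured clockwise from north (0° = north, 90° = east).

180°

The pressure-gradient force points toward the west (bearing 270°).
Geostrophic balance: in the Southern Hemisphere the Coriolis force deflects motion to the left, so the geostrophic wind blows 90° to the left of the pressure-gradient force (low pressure on the right).
Rotating 270° by 90° counterclockwise gives 180° — the wind blows toward the south.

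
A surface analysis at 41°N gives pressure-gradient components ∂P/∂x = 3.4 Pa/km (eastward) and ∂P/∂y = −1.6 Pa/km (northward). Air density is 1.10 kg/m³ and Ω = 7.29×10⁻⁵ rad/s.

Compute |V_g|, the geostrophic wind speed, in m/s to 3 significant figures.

35.7 m/s

Coriolis parameter at 41°N:
f = 2Ω sin φ = 2 × 7.29×10⁻⁵ × sin 41° = 9.57×10⁻⁵ s⁻¹
Component geostrophic relations (x east, y north):
u_g = −(1/(fρ)) ∂P/∂y,  v_g = (1/(fρ)) ∂P/∂x
u_g = −(−1.6×10⁻³)/(9.57×10⁻⁵ × 1.10) = 15.2 m/s;  v_g = (3.4×10⁻³)/(9.57×10⁻⁵ × 1.10) = 32.3 m/s
|V_g| = √(u_g² + v_g²) = 35.7 m/s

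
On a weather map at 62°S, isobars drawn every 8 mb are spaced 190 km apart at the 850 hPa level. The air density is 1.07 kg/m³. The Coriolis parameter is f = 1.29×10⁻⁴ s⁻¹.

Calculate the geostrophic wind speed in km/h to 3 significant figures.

Pressure gradient: |∂P/∂n| = 800 Pa / 190000 m = 4.21×10⁻³ Pa/m
Geostrophic balance (pressure-gradient force = Coriolis force):
V_g = (1/(fρ)) |∂P/∂n| = 4.21×10⁻³ / (1.29×10⁻⁴ × 1.07) = 30.5 m/s
Converting: 30.5 m/s × 3.6 = 110 km/h

110 km/h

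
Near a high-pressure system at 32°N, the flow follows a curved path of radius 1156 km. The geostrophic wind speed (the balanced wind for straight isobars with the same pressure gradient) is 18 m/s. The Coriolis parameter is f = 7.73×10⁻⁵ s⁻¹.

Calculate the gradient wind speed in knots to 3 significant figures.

48.6 knots

Around a high, pressure-gradient force acts outward with centrifugal, so Coriolis balances both:
fV = (1/ρ)|∂P/∂n| + V²/R  →  V² − fR·V + fR·V_g = 0
With fR = 7.73×10⁻⁵ × 1156×10³ m = 89.4 m/s:
V = [fR − √((fR)² − 4 fR V_g)]/2 = [89.4 − √(89.4² − 4×89.4×18)]/2 = 25 m/s
Supergeostrophic (V > V_g = 18 m/s), as expected around a high.
Converting: 25 m/s × 1.944 = 48.6 knots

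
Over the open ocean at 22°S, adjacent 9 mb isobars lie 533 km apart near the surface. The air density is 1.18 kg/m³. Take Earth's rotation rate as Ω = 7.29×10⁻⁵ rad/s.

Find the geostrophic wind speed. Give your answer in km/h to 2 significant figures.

94 km/h

Coriolis parameter at 22°S:
f = 2Ω sin φ = 2 × 7.29×10⁻⁵ × sin 22° = 5.46×10⁻⁵ s⁻¹
Pressure gradient: |∂P/∂n| = 900 Pa / 533000 m = 1.69×10⁻³ Pa/m
Geostrophic balance (pressure-gradient force = Coriolis force):
V_g = (1/(fρ)) |∂P/∂n| = 1.69×10⁻³ / (5.46×10⁻⁵ × 1.18) = 26.2 m/s
Converting: 26.2 m/s × 3.6 = 94 km/h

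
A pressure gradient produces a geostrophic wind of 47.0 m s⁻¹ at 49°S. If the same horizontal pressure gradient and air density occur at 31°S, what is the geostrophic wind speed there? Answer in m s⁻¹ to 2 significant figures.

With the same pressure gradient and density, V_g ∝ 1/f ∝ 1/sin φ.
V₂ = V₁ · sin φ₁ / sin φ₂ = 47.0 × sin 49° / sin 31°
V₂ = 47.0 × 0.7547/0.5150 = 69 m s⁻¹

69 m s⁻¹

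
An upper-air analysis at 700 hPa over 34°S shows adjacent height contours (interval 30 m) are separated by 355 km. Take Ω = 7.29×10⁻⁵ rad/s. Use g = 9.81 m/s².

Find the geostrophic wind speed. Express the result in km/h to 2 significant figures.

37 km/h

Coriolis parameter at 34°S:
f = 2Ω sin φ = 2 × 7.29×10⁻⁵ × sin 34° = 8.15×10⁻⁵ s⁻¹
Height gradient: |∂Z/∂n| = 30 m / 355000 m = 8.45×10⁻⁵
On a pressure surface, geostrophic balance gives V_g = (g/f)|∂Z/∂n|:
V_g = 9.81 × 8.45×10⁻⁵ / 8.15×10⁻⁵ = 10.2 m/s
Converting: 10.2 m/s × 3.6 = 37 km/h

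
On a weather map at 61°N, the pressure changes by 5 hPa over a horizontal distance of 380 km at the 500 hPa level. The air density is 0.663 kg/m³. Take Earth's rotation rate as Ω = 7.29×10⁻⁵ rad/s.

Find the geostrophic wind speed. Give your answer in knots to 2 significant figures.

30 knots

Coriolis parameter at 61°N:
f = 2Ω sin φ = 2 × 7.29×10⁻⁵ × sin 61° = 1.28×10⁻⁴ s⁻¹
Pressure gradient: |∂P/∂n| = 500 Pa / 380000 m = 1.32×10⁻³ Pa/m
Geostrophic balance (pressure-gradient force = Coriolis force):
V_g = (1/(fρ)) |∂P/∂n| = 1.32×10⁻³ / (1.28×10⁻⁴ × 0.663) = 15.6 m/s
Converting: 15.6 m/s × 1.944 = 30 knots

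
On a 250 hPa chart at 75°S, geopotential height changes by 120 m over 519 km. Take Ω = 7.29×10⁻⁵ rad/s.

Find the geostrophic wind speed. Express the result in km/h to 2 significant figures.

Coriolis parameter at 75°S:
f = 2Ω sin φ = 2 × 7.29×10⁻⁵ × sin 75° = 1.41×10⁻⁴ s⁻¹
Height gradient: |∂Z/∂n| = 120 m / 519000 m = 2.31×10⁻⁴
On a pressure surface, geostrophic balance gives V_g = (g/f)|∂Z/∂n|:
V_g = 9.81 × 2.31×10⁻⁴ / 1.41×10⁻⁴ = 16.1 m/s
Converting: 16.1 m/s × 3.6 = 58 km/h

58 km/h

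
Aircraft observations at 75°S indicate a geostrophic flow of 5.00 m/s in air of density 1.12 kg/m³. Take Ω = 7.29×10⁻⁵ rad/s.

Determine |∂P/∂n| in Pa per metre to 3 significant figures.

7.89×10⁻⁴ Pa/m

Coriolis parameter at 75°S:
f = 2Ω sin φ = 2 × 7.29×10⁻⁵ × sin 75° = 1.41×10⁻⁴ s⁻¹
Geostrophic balance rearranged: |∂P/∂n| = f ρ V_g
|∂P/∂n| = 1.41×10⁻⁴ × 1.12 × 5.00 = 7.89×10⁻⁴ Pa/m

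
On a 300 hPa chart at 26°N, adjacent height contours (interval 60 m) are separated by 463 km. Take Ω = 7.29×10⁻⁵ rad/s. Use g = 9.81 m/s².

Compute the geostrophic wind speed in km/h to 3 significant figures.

Coriolis parameter at 26°N:
f = 2Ω sin φ = 2 × 7.29×10⁻⁵ × sin 26° = 6.39×10⁻⁵ s⁻¹
Height gradient: |∂Z/∂n| = 60 m / 463000 m = 1.30×10⁻⁴
On a pressure surface, geostrophic balance gives V_g = (g/f)|∂Z/∂n|:
V_g = 9.81 × 1.30×10⁻⁴ / 6.39×10⁻⁵ = 19.9 m/s
Converting: 19.9 m/s × 3.6 = 71.6 km/h

71.6 km/h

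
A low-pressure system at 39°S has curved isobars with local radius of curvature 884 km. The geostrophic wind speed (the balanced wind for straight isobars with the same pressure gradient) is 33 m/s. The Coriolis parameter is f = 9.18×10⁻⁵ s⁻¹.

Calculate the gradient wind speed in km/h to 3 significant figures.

90.7 km/h

Around a low, centrifugal force acts outward with Coriolis, so pressure-gradient force balances both:
(1/ρ)|∂P/∂n| = fV + V²/R  →  V² + fR·V − fR·V_g = 0
With fR = 9.18×10⁻⁵ × 884×10³ m = 81.2 m/s:
V = [−fR + √((fR)² + 4 fR V_g)]/2 = [−81.2 + √(81.2² + 4×81.2×33)]/2 = 25.2 m/s
Subgeostrophic (V < V_g = 33 m/s), as expected around a low.
Converting: 25.2 m/s × 3.6 = 90.7 km/h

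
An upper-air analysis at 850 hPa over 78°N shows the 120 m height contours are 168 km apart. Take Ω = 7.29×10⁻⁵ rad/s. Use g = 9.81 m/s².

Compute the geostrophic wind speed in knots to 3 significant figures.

Coriolis parameter at 78°N:
f = 2Ω sin φ = 2 × 7.29×10⁻⁵ × sin 78° = 1.43×10⁻⁴ s⁻¹
Height gradient: |∂Z/∂n| = 120 m / 168000 m = 7.14×10⁻⁴
On a pressure surface, geostrophic balance gives V_g = (g/f)|∂Z/∂n|:
V_g = 9.81 × 7.14×10⁻⁴ / 1.43×10⁻⁴ = 49.1 m/s
Converting: 49.1 m/s × 1.944 = 95.5 knots

95.5 knots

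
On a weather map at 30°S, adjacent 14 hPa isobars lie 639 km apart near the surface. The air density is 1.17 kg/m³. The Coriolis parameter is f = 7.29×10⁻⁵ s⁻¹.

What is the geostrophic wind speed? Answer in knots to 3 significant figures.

Pressure gradient: |∂P/∂n| = 1400 Pa / 639000 m = 2.19×10⁻³ Pa/m
Geostrophic balance (pressure-gradient force = Coriolis force):
V_g = (1/(fρ)) |∂P/∂n| = 2.19×10⁻³ / (7.29×10⁻⁵ × 1.17) = 25.7 m/s
Converting: 25.7 m/s × 1.944 = 49.9 knots

49.9 knots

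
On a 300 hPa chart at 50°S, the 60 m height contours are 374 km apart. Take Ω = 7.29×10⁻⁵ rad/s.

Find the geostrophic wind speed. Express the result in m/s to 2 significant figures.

Coriolis parameter at 50°S:
f = 2Ω sin φ = 2 × 7.29×10⁻⁵ × sin 50° = 1.12×10⁻⁴ s⁻¹
Height gradient: |∂Z/∂n| = 60 m / 374000 m = 1.60×10⁻⁴
On a pressure surface, geostrophic balance gives V_g = (g/f)|∂Z/∂n|:
V_g = 9.81 × 1.60×10⁻⁴ / 1.12×10⁻⁴ = 14.1 m/s

14 m/s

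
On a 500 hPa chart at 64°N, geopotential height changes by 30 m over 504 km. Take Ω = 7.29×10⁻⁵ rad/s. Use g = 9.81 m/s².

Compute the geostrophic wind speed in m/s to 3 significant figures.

Coriolis parameter at 64°N:
f = 2Ω sin φ = 2 × 7.29×10⁻⁵ × sin 64° = 1.31×10⁻⁴ s⁻¹
Height gradient: |∂Z/∂n| = 30 m / 504000 m = 5.95×10⁻⁵
On a pressure surface, geostrophic balance gives V_g = (g/f)|∂Z/∂n|:
V_g = 9.81 × 5.95×10⁻⁵ / 1.31×10⁻⁴ = 4.46 m/s

4.46 m/s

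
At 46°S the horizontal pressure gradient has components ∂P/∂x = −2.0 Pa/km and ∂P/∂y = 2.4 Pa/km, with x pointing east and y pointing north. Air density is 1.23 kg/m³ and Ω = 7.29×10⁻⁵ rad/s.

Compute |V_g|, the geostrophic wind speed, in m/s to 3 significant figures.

Coriolis parameter at 46°S:
f = 2Ω sin φ = 2 × 7.29×10⁻⁵ × sin 46° = 1.05×10⁻⁴ s⁻¹
In the Southern Hemisphere f is negative: f = −1.05×10⁻⁴ s⁻¹.
Component geostrophic relations (x east, y north):
u_g = −(1/(fρ)) ∂P/∂y,  v_g = (1/(fρ)) ∂P/∂x
u_g = −(2.4×10⁻³)/(−1.05×10⁻⁴ × 1.23) = 18.6 m/s;  v_g = (−2.0×10⁻³)/(−1.05×10⁻⁴ × 1.23) = 15.5 m/s
|V_g| = √(u_g² + v_g²) = 24.2 m/s

24.2 m/s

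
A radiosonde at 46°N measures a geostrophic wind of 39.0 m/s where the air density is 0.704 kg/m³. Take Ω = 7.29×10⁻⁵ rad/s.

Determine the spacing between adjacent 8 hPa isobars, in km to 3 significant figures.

278 km

Coriolis parameter at 46°N:
f = 2Ω sin φ = 2 × 7.29×10⁻⁵ × sin 46° = 1.05×10⁻⁴ s⁻¹
Geostrophic balance rearranged: |∂P/∂n| = f ρ V_g
|∂P/∂n| = 1.05×10⁻⁴ × 0.704 × 39.0 = 2.88×10⁻³ Pa/m
Isobar spacing: Δn = ΔP/|∂P/∂n| = 800 Pa / 2.88×10⁻³ Pa/m = 277818 m ≈ 278 km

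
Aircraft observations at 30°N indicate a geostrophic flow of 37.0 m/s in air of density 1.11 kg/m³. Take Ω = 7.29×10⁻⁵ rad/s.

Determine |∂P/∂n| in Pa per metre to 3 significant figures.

2.99×10⁻³ Pa/m

Coriolis parameter at 30°N:
f = 2Ω sin φ = 2 × 7.29×10⁻⁵ × sin 30° = 7.29×10⁻⁵ s⁻¹
Geostrophic balance rearranged: |∂P/∂n| = f ρ V_g
|∂P/∂n| = 7.29×10⁻⁵ × 1.11 × 37.0 = 2.99×10⁻³ Pa/m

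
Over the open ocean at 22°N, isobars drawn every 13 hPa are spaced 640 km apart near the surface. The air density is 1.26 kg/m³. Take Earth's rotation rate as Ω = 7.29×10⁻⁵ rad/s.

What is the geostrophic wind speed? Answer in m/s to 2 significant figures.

30 m/s

Coriolis parameter at 22°N:
f = 2Ω sin φ = 2 × 7.29×10⁻⁵ × sin 22° = 5.46×10⁻⁵ s⁻¹
Pressure gradient: |∂P/∂n| = 1300 Pa / 640000 m = 2.03×10⁻³ Pa/m
Geostrophic balance (pressure-gradient force = Coriolis force):
V_g = (1/(fρ)) |∂P/∂n| = 2.03×10⁻³ / (5.46×10⁻⁵ × 1.26) = 29.5 m/s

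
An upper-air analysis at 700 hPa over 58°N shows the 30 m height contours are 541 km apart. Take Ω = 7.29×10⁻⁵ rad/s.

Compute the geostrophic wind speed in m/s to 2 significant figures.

4.4 m/s

Coriolis parameter at 58°N:
f = 2Ω sin φ = 2 × 7.29×10⁻⁵ × sin 58° = 1.24×10⁻⁴ s⁻¹
Height gradient: |∂Z/∂n| = 30 m / 541000 m = 5.55×10⁻⁵
On a pressure surface, geostrophic balance gives V_g = (g/f)|∂Z/∂n|:
V_g = 9.81 × 5.55×10⁻⁵ / 1.24×10⁻⁴ = 4.40 m/s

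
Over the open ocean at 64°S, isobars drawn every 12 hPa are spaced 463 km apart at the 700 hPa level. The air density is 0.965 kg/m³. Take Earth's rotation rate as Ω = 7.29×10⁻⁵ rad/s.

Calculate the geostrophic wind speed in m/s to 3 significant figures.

20.5 m/s

Coriolis parameter at 64°S:
f = 2Ω sin φ = 2 × 7.29×10⁻⁵ × sin 64° = 1.31×10⁻⁴ s⁻¹
Pressure gradient: |∂P/∂n| = 1200 Pa / 463000 m = 2.59×10⁻³ Pa/m
Geostrophic balance (pressure-gradient force = Coriolis force):
V_g = (1/(fρ)) |∂P/∂n| = 2.59×10⁻³ / (1.31×10⁻⁴ × 0.965) = 20.5 m/s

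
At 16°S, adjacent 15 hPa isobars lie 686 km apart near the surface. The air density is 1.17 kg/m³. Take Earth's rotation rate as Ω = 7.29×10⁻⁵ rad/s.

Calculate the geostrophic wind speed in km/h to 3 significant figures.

167 km/h

Coriolis parameter at 16°S:
f = 2Ω sin φ = 2 × 7.29×10⁻⁵ × sin 16° = 4.02×10⁻⁵ s⁻¹
Pressure gradient: |∂P/∂n| = 1500 Pa / 686000 m = 2.19×10⁻³ Pa/m
Geostrophic balance (pressure-gradient force = Coriolis force):
V_g = (1/(fρ)) |∂P/∂n| = 2.19×10⁻³ / (4.02×10⁻⁵ × 1.17) = 46.5 m/s
Converting: 46.5 m/s × 3.6 = 167 km/h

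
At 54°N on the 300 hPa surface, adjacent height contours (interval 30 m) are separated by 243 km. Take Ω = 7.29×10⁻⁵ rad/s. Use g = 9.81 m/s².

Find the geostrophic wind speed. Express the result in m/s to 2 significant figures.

10 m/s

Coriolis parameter at 54°N:
f = 2Ω sin φ = 2 × 7.29×10⁻⁵ × sin 54° = 1.18×10⁻⁴ s⁻¹
Height gradient: |∂Z/∂n| = 30 m / 243000 m = 1.23×10⁻⁴
On a pressure surface, geostrophic balance gives V_g = (g/f)|∂Z/∂n|:
V_g = 9.81 × 1.23×10⁻⁴ / 1.18×10⁻⁴ = 10.3 m/s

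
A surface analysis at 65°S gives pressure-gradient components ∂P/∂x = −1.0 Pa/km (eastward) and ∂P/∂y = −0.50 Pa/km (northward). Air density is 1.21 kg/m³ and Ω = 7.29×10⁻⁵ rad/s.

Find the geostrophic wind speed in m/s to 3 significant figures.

6.99 m/s

Coriolis parameter at 65°S:
f = 2Ω sin φ = 2 × 7.29×10⁻⁵ × sin 65° = 1.32×10⁻⁴ s⁻¹
In the Southern Hemisphere f is negative: f = −1.32×10⁻⁴ s⁻¹.
Component geostrophic relations (x east, y north):
u_g = −(1/(fρ)) ∂P/∂y,  v_g = (1/(fρ)) ∂P/∂x
u_g = −(−0.50×10⁻³)/(−1.32×10⁻⁴ × 1.21) = −3.13 m/s;  v_g = (−1.0×10⁻³)/(−1.32×10⁻⁴ × 1.21) = 6.25 m/s
|V_g| = √(u_g² + v_g²) = 6.99 m/s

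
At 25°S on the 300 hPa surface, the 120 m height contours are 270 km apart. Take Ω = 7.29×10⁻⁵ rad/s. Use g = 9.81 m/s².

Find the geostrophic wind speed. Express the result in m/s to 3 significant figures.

Coriolis parameter at 25°S:
f = 2Ω sin φ = 2 × 7.29×10⁻⁵ × sin 25° = 6.16×10⁻⁵ s⁻¹
Height gradient: |∂Z/∂n| = 120 m / 270000 m = 4.44×10⁻⁴
On a pressure surface, geostrophic balance gives V_g = (g/f)|∂Z/∂n|:
V_g = 9.81 × 4.44×10⁻⁴ / 6.16×10⁻⁵ = 70.8 m/s

70.8 m/s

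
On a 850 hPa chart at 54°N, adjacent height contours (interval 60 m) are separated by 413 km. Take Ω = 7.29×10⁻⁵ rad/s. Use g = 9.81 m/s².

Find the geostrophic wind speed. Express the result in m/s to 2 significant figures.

Coriolis parameter at 54°N:
f = 2Ω sin φ = 2 × 7.29×10⁻⁵ × sin 54° = 1.18×10⁻⁴ s⁻¹
Height gradient: |∂Z/∂n| = 60 m / 413000 m = 1.45×10⁻⁴
On a pressure surface, geostrophic balance gives V_g = (g/f)|∂Z/∂n|:
V_g = 9.81 × 1.45×10⁻⁴ / 1.18×10⁻⁴ = 12.1 m/s

12 m/s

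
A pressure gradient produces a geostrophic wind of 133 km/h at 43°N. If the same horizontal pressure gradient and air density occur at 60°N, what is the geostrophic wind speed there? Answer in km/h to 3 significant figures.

105 km/h

With the same pressure gradient and density, V_g ∝ 1/f ∝ 1/sin φ.
V₂ = V₁ · sin φ₁ / sin φ₂ = 133 × sin 43° / sin 60°
V₂ = 133 × 0.6820/0.8660 = 105 km/h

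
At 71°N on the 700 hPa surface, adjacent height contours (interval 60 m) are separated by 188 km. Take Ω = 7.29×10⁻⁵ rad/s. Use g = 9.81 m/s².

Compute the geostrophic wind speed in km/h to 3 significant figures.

Coriolis parameter at 71°N:
f = 2Ω sin φ = 2 × 7.29×10⁻⁵ × sin 71° = 1.38×10⁻⁴ s⁻¹
Height gradient: |∂Z/∂n| = 60 m / 188000 m = 3.19×10⁻⁴
On a pressure surface, geostrophic balance gives V_g = (g/f)|∂Z/∂n|:
V_g = 9.81 × 3.19×10⁻⁴ / 1.38×10⁻⁴ = 22.7 m/s
Converting: 22.7 m/s × 3.6 = 81.8 km/h

81.8 km/h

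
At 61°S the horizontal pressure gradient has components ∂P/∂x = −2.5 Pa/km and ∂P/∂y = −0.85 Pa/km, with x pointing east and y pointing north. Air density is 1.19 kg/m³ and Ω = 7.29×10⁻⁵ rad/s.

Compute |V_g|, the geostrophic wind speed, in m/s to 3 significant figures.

17.4 m/s

Coriolis parameter at 61°S:
f = 2Ω sin φ = 2 × 7.29×10⁻⁵ × sin 61° = 1.28×10⁻⁴ s⁻¹
In the Southern Hemisphere f is negative: f = −1.28×10⁻⁴ s⁻¹.
Component geostrophic relations (x east, y north):
u_g = −(1/(fρ)) ∂P/∂y,  v_g = (1/(fρ)) ∂P/∂x
u_g = −(−0.85×10⁻³)/(−1.28×10⁻⁴ × 1.19) = −5.60 m/s;  v_g = (−2.5×10⁻³)/(−1.28×10⁻⁴ × 1.19) = 16.5 m/s
|V_g| = √(u_g² + v_g²) = 17.4 m/s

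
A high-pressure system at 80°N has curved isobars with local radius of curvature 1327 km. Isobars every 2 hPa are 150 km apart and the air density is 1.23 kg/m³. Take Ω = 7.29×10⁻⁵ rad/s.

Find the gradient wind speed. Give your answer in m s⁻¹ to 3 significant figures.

7.88 m s⁻¹

Coriolis parameter at 80°N:
f = 2Ω sin φ = 2 × 7.29×10⁻⁵ × sin 80° = 1.44×10⁻⁴ s⁻¹
Pressure gradient: |∂P/∂n| = 200 Pa / 150000 m = 1.33×10⁻³ Pa/m
Geostrophic speed: V_g = |∂P/∂n|/(fρ) = 1.33×10⁻³/(1.44×10⁻⁴ × 1.23) = 7.55 m/s
Around a high, pressure-gradient force acts outward with centrifugal, so Coriolis balances both:
fV = (1/ρ)|∂P/∂n| + V²/R  →  V² − fR·V + fR·V_g = 0
With fR = 1.44×10⁻⁴ × 1327×10³ m = 191 m/s:
V = [fR − √((fR)² − 4 fR V_g)]/2 = [191 − √(191² − 4×191×7.55)]/2 = 7.88 m/s
Supergeostrophic (V > V_g = 7.55 m/s), as expected around a high.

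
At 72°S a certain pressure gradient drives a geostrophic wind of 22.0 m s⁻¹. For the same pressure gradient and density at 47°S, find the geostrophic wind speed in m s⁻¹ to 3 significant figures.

With the same pressure gradient and density, V_g ∝ 1/f ∝ 1/sin φ.
V₂ = V₁ · sin φ₁ / sin φ₂ = 22.0 × sin 72° / sin 47°
V₂ = 22.0 × 0.9511/0.7314 = 28.6 m s⁻¹

28.6 m s⁻¹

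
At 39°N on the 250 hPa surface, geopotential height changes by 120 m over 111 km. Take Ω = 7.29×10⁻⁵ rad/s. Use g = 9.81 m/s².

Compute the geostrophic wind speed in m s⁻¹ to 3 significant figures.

116 m s⁻¹

Coriolis parameter at 39°N:
f = 2Ω sin φ = 2 × 7.29×10⁻⁵ × sin 39° = 9.18×10⁻⁵ s⁻¹
Height gradient: |∂Z/∂n| = 120 m / 111000 m = 1.08×10⁻³
On a pressure surface, geostrophic balance gives V_g = (g/f)|∂Z/∂n|:
V_g = 9.81 × 1.08×10⁻³ / 9.18×10⁻⁵ = 116 m/s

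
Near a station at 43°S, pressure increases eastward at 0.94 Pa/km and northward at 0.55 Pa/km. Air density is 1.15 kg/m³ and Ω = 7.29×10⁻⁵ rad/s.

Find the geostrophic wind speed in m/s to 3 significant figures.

Coriolis parameter at 43°S:
f = 2Ω sin φ = 2 × 7.29×10⁻⁵ × sin 43° = 9.94×10⁻⁵ s⁻¹
In the Southern Hemisphere f is negative: f = −9.94×10⁻⁵ s⁻¹.
Component geostrophic relations (x east, y north):
u_g = −(1/(fρ)) ∂P/∂y,  v_g = (1/(fρ)) ∂P/∂x
u_g = −(0.55×10⁻³)/(−9.94×10⁻⁵ × 1.15) = 4.81 m/s;  v_g = (0.94×10⁻³)/(−9.94×10⁻⁵ × 1.15) = −8.22 m/s
|V_g| = √(u_g² + v_g²) = 9.52 m/s

9.52 m/s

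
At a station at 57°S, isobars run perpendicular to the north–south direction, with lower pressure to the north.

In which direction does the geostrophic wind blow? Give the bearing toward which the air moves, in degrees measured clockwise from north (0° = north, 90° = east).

The pressure-gradient force points toward the north (bearing 000°).
Geostrophic balance: in the Southern Hemisphere the Coriolis force deflects motion to the left, so the geostrophic wind blows 90° to the left of the pressure-gradient force (low pressure on the right).
Rotating 000° by 90° counterclockwise gives 270° — the wind blows toward the west.

270°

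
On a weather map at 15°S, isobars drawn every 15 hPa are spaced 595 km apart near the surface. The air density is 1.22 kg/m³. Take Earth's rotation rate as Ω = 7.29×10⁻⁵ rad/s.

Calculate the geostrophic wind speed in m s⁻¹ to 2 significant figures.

55 m s⁻¹

Coriolis parameter at 15°S:
f = 2Ω sin φ = 2 × 7.29×10⁻⁵ × sin 15° = 3.77×10⁻⁵ s⁻¹
Pressure gradient: |∂P/∂n| = 1500 Pa / 595000 m = 2.52×10⁻³ Pa/m
Geostrophic balance (pressure-gradient force = Coriolis force):
V_g = (1/(fρ)) |∂P/∂n| = 2.52×10⁻³ / (3.77×10⁻⁵ × 1.22) = 54.8 m/s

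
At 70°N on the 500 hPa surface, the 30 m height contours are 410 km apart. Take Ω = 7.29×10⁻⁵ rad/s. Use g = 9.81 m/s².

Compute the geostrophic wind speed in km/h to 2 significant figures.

19 km/h

Coriolis parameter at 70°N:
f = 2Ω sin φ = 2 × 7.29×10⁻⁵ × sin 70° = 1.37×10⁻⁴ s⁻¹
Height gradient: |∂Z/∂n| = 30 m / 410000 m = 7.32×10⁻⁵
On a pressure surface, geostrophic balance gives V_g = (g/f)|∂Z/∂n|:
V_g = 9.81 × 7.32×10⁻⁵ / 1.37×10⁻⁴ = 5.24 m/s
Converting: 5.24 m/s × 3.6 = 19 km/h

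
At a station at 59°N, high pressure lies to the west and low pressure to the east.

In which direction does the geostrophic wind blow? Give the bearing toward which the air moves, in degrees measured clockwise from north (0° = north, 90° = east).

180°

The pressure-gradient force points toward the east (bearing 090°).
Geostrophic balance: in the Northern Hemisphere the Coriolis force deflects motion to the right, so the geostrophic wind blows 90° to the right of the pressure-gradient force (low pressure on the left).
Rotating 090° by 90° clockwise gives 180° — the wind blows toward the south.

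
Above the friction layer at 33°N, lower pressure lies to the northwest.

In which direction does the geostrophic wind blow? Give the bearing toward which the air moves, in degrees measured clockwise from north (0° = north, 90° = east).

The pressure-gradient force points toward the northwest (bearing 315°).
Geostrophic balance: in the Northern Hemisphere the Coriolis force deflects motion to the right, so the geostrophic wind blows 90° to the right of the pressure-gradient force (low pressure on the left).
Rotating 315° by 90° clockwise gives 045° — the wind blows toward the northeast.

045°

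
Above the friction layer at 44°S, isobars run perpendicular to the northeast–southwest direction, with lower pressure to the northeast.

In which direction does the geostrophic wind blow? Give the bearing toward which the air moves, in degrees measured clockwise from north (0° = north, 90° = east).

315°

The pressure-gradient force points toward the northeast (bearing 045°).
Geostrophic balance: in the Southern Hemisphere the Coriolis force deflects motion to the left, so the geostrophic wind blows 90° to the left of the pressure-gradient force (low pressure on the right).
Rotating 045° by 90° counterclockwise gives 315° — the wind blows toward the northwest.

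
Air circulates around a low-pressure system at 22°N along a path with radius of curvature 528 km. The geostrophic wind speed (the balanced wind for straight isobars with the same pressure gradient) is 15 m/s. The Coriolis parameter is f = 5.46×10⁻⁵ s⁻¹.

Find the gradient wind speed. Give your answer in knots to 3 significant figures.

21.2 knots

Around a low, centrifugal force acts outward with Coriolis, so pressure-gradient force balances both:
(1/ρ)|∂P/∂n| = fV + V²/R  →  V² + fR·V − fR·V_g = 0
With fR = 5.46×10⁻⁵ × 528×10³ m = 28.8 m/s:
V = [−fR + √((fR)² + 4 fR V_g)]/2 = [−28.8 + √(28.8² + 4×28.8×15)]/2 = 10.9 m/s
Subgeostrophic (V < V_g = 15 m/s), as expected around a low.
Converting: 10.9 m/s × 1.944 = 21.2 knots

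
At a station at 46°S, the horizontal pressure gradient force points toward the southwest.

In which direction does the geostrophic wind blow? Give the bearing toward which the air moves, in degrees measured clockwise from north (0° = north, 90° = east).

135°

The pressure-gradient force points toward the southwest (bearing 225°).
Geostrophic balance: in the Southern Hemisphere the Coriolis force deflects motion to the left, so the geostrophic wind blows 90° to the left of the pressure-gradient force (low pressure on the right).
Rotating 225° by 90° counterclockwise gives 135° — the wind blows toward the southeast.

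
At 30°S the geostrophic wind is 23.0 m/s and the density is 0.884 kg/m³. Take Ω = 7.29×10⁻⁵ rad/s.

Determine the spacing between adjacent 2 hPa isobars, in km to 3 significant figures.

Coriolis parameter at 30°S:
f = 2Ω sin φ = 2 × 7.29×10⁻⁵ × sin 30° = 7.29×10⁻⁵ s⁻¹
Geostrophic balance rearranged: |∂P/∂n| = f ρ V_g
|∂P/∂n| = 7.29×10⁻⁵ × 0.884 × 23.0 = 1.48×10⁻³ Pa/m
Isobar spacing: Δn = ΔP/|∂P/∂n| = 200 Pa / 1.48×10⁻³ Pa/m = 134934 m ≈ 135 km

135 km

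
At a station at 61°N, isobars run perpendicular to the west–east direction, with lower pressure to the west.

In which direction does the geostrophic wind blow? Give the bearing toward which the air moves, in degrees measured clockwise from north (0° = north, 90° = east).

000°

The pressure-gradient force points toward the west (bearing 270°).
Geostrophic balance: in the Northern Hemisphere the Coriolis force deflects motion to the right, so the geostrophic wind blows 90° to the right of the pressure-gradient force (low pressure on the left).
Rotating 270° by 90° clockwise gives 000° — the wind blows toward the north.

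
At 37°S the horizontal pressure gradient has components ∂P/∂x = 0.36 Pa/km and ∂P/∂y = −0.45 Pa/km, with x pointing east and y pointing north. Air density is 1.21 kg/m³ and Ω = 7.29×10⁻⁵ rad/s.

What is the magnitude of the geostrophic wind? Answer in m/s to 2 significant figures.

5.4 m/s

Coriolis parameter at 37°S:
f = 2Ω sin φ = 2 × 7.29×10⁻⁵ × sin 37° = 8.77×10⁻⁵ s⁻¹
In the Southern Hemisphere f is negative: f = −8.77×10⁻⁵ s⁻¹.
Component geostrophic relations (x east, y north):
u_g = −(1/(fρ)) ∂P/∂y,  v_g = (1/(fρ)) ∂P/∂x
u_g = −(−0.45×10⁻³)/(−8.77×10⁻⁵ × 1.21) = −4.24 m/s;  v_g = (0.36×10⁻³)/(−8.77×10⁻⁵ × 1.21) = −3.39 m/s
|V_g| = √(u_g² + v_g²) = 5.43 m/s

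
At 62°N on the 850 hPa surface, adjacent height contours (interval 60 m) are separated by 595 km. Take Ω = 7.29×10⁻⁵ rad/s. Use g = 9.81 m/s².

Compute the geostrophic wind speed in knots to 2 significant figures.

15 knots

Coriolis parameter at 62°N:
f = 2Ω sin φ = 2 × 7.29×10⁻⁵ × sin 62° = 1.29×10⁻⁴ s⁻¹
Height gradient: |∂Z/∂n| = 60 m / 595000 m = 1.01×10⁻⁴
On a pressure surface, geostrophic balance gives V_g = (g/f)|∂Z/∂n|:
V_g = 9.81 × 1.01×10⁻⁴ / 1.29×10⁻⁴ = 7.68 m/s
Converting: 7.68 m/s × 1.944 = 15 knots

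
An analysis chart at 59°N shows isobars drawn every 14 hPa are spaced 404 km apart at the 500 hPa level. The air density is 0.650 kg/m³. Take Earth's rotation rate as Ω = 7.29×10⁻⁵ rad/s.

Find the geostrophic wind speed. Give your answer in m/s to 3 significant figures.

Coriolis parameter at 59°N:
f = 2Ω sin φ = 2 × 7.29×10⁻⁵ × sin 59° = 1.25×10⁻⁴ s⁻¹
Pressure gradient: |∂P/∂n| = 1400 Pa / 404000 m = 3.47×10⁻³ Pa/m
Geostrophic balance (pressure-gradient force = Coriolis force):
V_g = (1/(fρ)) |∂P/∂n| = 3.47×10⁻³ / (1.25×10⁻⁴ × 0.650) = 42.7 m/s

42.7 m/s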